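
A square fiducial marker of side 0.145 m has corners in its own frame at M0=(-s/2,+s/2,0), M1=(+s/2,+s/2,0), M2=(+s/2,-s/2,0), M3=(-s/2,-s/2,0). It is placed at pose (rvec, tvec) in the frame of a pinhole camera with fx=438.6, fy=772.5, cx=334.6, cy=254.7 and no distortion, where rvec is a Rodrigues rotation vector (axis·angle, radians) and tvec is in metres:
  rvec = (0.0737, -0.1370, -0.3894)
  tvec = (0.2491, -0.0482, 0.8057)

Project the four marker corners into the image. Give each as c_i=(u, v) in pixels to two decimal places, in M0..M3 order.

c0=(448.99, 299.33) c1=(517.51, 246.16) c2=(491.33, 117.98) c3=(421.01, 169.32)

Intrinsics K: fx=438.6, fy=772.5, cx=334.6, cy=254.7
Marker side s = 0.145 m; corners in marker frame (Z=0):
  M0 = (-0.0725, +0.0725, 0)
  M1 = (+0.0725, +0.0725, 0)
  M2 = (+0.0725, -0.0725, 0)
  M3 = (-0.0725, -0.0725, 0)
rvec = (0.0737, -0.1370, -0.3894), |rvec| = θ = 0.41932 rad = 24.026°
Rodrigues: sinθ=0.40714, 1−cosθ=0.08664; R = I + sinθ·[k]× + (1−cosθ)·[k]×²:
    [+0.91604 +0.37311 -0.14716]
    [-0.38306 +0.92261 -0.04527]
    [+0.11888 +0.09784 +0.98808]
t = (0.2491, -0.0482, 0.8057) m
M0: Pc = R·M0+t = (+0.20974, +0.04646, +0.80417); u = 438.6·(+0.20974)/0.80417 + 334.6 = 448.9918, v = 772.5·(+0.04646)/0.80417 + 254.7 = 299.3314
M1: Pc = R·M1+t = (+0.34256, -0.00908, +0.82141); u = 438.6·(+0.34256)/0.82141 + 334.6 = 517.5147, v = 772.5·(-0.00908)/0.82141 + 254.7 = 246.1581
M2: Pc = R·M2+t = (+0.28846, -0.14286, +0.80723); u = 438.6·(+0.28846)/0.80723 + 334.6 = 491.3339, v = 772.5·(-0.14286)/0.80723 + 254.7 = 117.9841
M3: Pc = R·M3+t = (+0.15564, -0.08732, +0.78999); u = 438.6·(+0.15564)/0.78999 + 334.6 = 421.0091, v = 772.5·(-0.08732)/0.78999 + 254.7 = 169.3156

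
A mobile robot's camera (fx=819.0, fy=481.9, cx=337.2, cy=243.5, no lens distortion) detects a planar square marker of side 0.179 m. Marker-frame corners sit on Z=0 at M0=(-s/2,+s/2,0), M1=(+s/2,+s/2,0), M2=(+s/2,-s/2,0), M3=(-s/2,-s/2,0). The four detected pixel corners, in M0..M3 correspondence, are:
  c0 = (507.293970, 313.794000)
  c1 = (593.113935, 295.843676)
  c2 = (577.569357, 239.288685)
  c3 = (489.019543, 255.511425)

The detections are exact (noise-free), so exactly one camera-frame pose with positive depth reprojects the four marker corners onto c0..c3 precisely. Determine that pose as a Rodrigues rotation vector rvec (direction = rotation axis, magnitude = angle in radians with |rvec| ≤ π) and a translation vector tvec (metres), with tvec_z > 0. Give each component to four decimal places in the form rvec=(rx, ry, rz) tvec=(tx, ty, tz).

rvec=(0.1571, -0.3248, -0.2442) tvec=(0.3565, 0.0967, 1.4209)

Intrinsics K: fx=819.0, fy=481.9, cx=337.2, cy=243.5
Marker side s = 0.179 m; corners in marker frame (Z=0):
  M0 = (-0.0895, +0.0895, 0)
  M1 = (+0.0895, +0.0895, 0)
  M2 = (+0.0895, -0.0895, 0)
  M3 = (-0.0895, -0.0895, 0)
Detected image corners:
  c0 = (507.293970, 313.794000) px
  c1 = (593.113935, 295.843676) px
  c2 = (577.569357, 239.288685) px
  c3 = (489.019543, 255.511425) px
Planar DLT: solve 8×8 A·h = b for H (H[2,2]=1):
  H  [+599.72722 +167.21993 +542.66303]
  H  [-38.04777 +357.83755 +276.29605]
  H  [+0.20813 +0.13456 +1.00000]
B = K⁻¹H; ‖b₁‖=0.703760, ‖b₂‖=0.703760; λ = 2/(‖b₁‖+‖b₂‖) = 1.420938, sign → tz>0 ⇒ λ=+1.420938
r₁ = λ·B[:,0] = (+0.91875,-0.26162,+0.29574); r₂ = λ·B[:,1] = (+0.21140,+0.95852,+0.19120)
r₃ = r₁×r₂ = (-0.33349,-0.11314,+0.93594); SVD([r₁ r₂ r₃]) → R = UVᵀ:
  R  [+0.91875 +0.21140 -0.33349]
  R  [-0.26162 +0.95852 -0.11314]
  R  [+0.29574 +0.19120 +0.93594]
t = (+0.35647, +0.09670, +1.42094) m
tr R = 2.813203; θ = arccos((tr R − 1)/2) = 0.435636 rad = 24.960°
axis k = ((R−Rᵀ)₃₂, (R−Rᵀ)₁₃, (R−Rᵀ)₂₁) / (2 sinθ) = (+0.360599, -0.745548, -0.560470)
rvec = θ·k = (+0.157090, -0.324788, -0.244161)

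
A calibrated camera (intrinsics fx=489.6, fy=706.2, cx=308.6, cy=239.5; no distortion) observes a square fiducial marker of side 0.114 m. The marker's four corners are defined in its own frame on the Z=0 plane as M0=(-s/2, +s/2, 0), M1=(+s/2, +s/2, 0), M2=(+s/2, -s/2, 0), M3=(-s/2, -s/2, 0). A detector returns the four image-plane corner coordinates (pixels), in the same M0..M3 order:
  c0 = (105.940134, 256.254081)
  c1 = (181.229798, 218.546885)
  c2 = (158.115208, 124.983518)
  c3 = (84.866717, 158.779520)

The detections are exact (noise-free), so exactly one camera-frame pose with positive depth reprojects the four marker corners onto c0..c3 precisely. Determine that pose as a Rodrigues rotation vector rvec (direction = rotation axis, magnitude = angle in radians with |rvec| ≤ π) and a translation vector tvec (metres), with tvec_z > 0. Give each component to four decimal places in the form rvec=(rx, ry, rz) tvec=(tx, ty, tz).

rvec=(-0.2673, -0.1357, -0.3738) tvec=(-0.2663, -0.0535, 0.7419)

Intrinsics K: fx=489.6, fy=706.2, cx=308.6, cy=239.5
Marker side s = 0.114 m; corners in marker frame (Z=0):
  M0 = (-0.0570, +0.0570, 0)
  M1 = (+0.0570, +0.0570, 0)
  M2 = (+0.0570, -0.0570, 0)
  M3 = (-0.0570, -0.0570, 0)
Detected image corners:
  c0 = (105.940134, 256.254081) px
  c1 = (181.229798, 218.546885) px
  c2 = (158.115208, 124.983518) px
  c3 = (84.866717, 158.779520) px
Planar DLT: solve 8×8 A·h = b for H (H[2,2]=1):
  H  [+683.39782 +152.43617 +132.85307]
  H  [-267.41090 +778.27710 +188.54214]
  H  [+0.24200 -0.31308 +1.00000]
B = K⁻¹H; ‖b₁‖=1.347819, ‖b₂‖=1.347819; λ = 2/(‖b₁‖+‖b₂‖) = 0.741939, sign → tz>0 ⇒ λ=+0.741939
r₁ = λ·B[:,0] = (+0.92245,-0.34184,+0.17955); r₂ = λ·B[:,1] = (+0.37741,+0.89644,-0.23228)
r₃ = r₁×r₂ = (-0.08155,+0.28203,+0.95593); SVD([r₁ r₂ r₃]) → R = UVᵀ:
  R  [+0.92245 +0.37741 -0.08155]
  R  [-0.34184 +0.89644 +0.28203]
  R  [+0.17955 -0.23228 +0.95593]
t = (-0.26633, -0.05354, +0.74194) m
tr R = 2.774820; θ = arccos((tr R − 1)/2) = 0.479101 rad = 27.450°
axis k = ((R−Rᵀ)₃₂, (R−Rᵀ)₁₃, (R−Rᵀ)₂₁) / (2 sinθ) = (-0.557849, -0.283205, -0.780128)
rvec = θ·k = (-0.267266, -0.135684, -0.373760)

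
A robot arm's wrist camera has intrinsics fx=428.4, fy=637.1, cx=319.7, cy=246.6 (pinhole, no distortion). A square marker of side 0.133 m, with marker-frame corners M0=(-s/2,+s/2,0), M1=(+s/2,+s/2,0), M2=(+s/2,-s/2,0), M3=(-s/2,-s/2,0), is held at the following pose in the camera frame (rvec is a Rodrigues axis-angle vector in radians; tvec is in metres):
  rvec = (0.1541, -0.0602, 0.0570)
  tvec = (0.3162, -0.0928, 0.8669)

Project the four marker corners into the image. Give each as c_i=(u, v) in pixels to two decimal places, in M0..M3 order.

c0=(440.38, 224.22) c1=(503.65, 229.44) c2=(512.01, 131.96) c3=(447.34, 125.64)

Intrinsics K: fx=428.4, fy=637.1, cx=319.7, cy=246.6
Marker side s = 0.133 m; corners in marker frame (Z=0):
  M0 = (-0.0665, +0.0665, 0)
  M1 = (+0.0665, +0.0665, 0)
  M2 = (+0.0665, -0.0665, 0)
  M3 = (-0.0665, -0.0665, 0)
rvec = (0.1541, -0.0602, 0.0570), |rvec| = θ = 0.17499 rad = 10.026°
Rodrigues: sinθ=0.17409, 1−cosθ=0.01527; R = I + sinθ·[k]× + (1−cosθ)·[k]×²:
    [+0.99657 -0.06134 -0.05551]
    [+0.05208 +0.98654 -0.15503]
    [+0.06427 +0.15160 +0.98635]
t = (0.3162, -0.0928, 0.8669) m
M0: Pc = R·M0+t = (+0.24585, -0.03066, +0.87271); u = 428.4·(+0.24585)/0.87271 + 319.7 = 440.3839, v = 637.1·(-0.03066)/0.87271 + 246.6 = 224.2182
M1: Pc = R·M1+t = (+0.37839, -0.02373, +0.88126); u = 428.4·(+0.37839)/0.88126 + 319.7 = 503.6462, v = 637.1·(-0.02373)/0.88126 + 246.6 = 229.4432
M2: Pc = R·M2+t = (+0.38655, -0.15494, +0.86109); u = 428.4·(+0.38655)/0.86109 + 319.7 = 512.0120, v = 637.1·(-0.15494)/0.86109 + 246.6 = 131.9631
M3: Pc = R·M3+t = (+0.25401, -0.16187, +0.85254); u = 428.4·(+0.25401)/0.85254 + 319.7 = 447.3374, v = 637.1·(-0.16187)/0.85254 + 246.6 = 125.6371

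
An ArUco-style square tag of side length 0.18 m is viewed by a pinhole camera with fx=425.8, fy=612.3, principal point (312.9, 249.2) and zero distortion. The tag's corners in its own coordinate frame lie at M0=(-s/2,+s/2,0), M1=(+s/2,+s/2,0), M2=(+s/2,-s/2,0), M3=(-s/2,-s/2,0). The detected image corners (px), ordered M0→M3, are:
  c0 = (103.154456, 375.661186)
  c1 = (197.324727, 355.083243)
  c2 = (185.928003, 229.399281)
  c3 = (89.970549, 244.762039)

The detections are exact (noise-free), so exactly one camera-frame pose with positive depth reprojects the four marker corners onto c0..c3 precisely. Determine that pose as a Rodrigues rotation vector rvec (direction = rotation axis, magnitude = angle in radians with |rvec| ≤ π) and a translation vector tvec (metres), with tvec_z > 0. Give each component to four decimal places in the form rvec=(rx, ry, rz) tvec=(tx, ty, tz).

rvec=(0.0512, -0.2052, -0.1173) tvec=(-0.3340, 0.0724, 0.8479)

Intrinsics K: fx=425.8, fy=612.3, cx=312.9, cy=249.2
Marker side s = 0.18 m; corners in marker frame (Z=0):
  M0 = (-0.0900, +0.0900, 0)
  M1 = (+0.0900, +0.0900, 0)
  M2 = (+0.0900, -0.0900, 0)
  M3 = (-0.0900, -0.0900, 0)
Detected image corners:
  c0 = (103.154456, 375.661186) px
  c1 = (197.324727, 355.083243) px
  c2 = (185.928003, 229.399281) px
  c3 = (89.970549, 244.762039) px
Planar DLT: solve 8×8 A·h = b for H (H[2,2]=1):
  H  [+562.13345 +78.82365 +145.14571]
  H  [-28.78448 +734.68578 +301.46211]
  H  [+0.23619 +0.07391 +1.00000]
B = K⁻¹H; ‖b₁‖=1.179408, ‖b₂‖=1.179408; λ = 2/(‖b₁‖+‖b₂‖) = 0.847883, sign → tz>0 ⇒ λ=+0.847883
r₁ = λ·B[:,0] = (+0.97220,-0.12136,+0.20026); r₂ = λ·B[:,1] = (+0.11091,+0.99185,+0.06266)
r₃ = r₁×r₂ = (-0.20624,-0.03871,+0.97774); SVD([r₁ r₂ r₃]) → R = UVᵀ:
  R  [+0.97220 +0.11091 -0.20624]
  R  [-0.12136 +0.99185 -0.03871]
  R  [+0.20026 +0.06266 +0.97774]
t = (-0.33404, +0.07237, +0.84788) m
tr R = 2.941785; θ = arccos((tr R − 1)/2) = 0.241867 rad = 13.858°
axis k = ((R−Rᵀ)₃₂, (R−Rᵀ)₁₃, (R−Rᵀ)₂₁) / (2 sinθ) = (+0.211628, -0.848588, -0.484884)
rvec = θ·k = (+0.051186, -0.205245, -0.117277)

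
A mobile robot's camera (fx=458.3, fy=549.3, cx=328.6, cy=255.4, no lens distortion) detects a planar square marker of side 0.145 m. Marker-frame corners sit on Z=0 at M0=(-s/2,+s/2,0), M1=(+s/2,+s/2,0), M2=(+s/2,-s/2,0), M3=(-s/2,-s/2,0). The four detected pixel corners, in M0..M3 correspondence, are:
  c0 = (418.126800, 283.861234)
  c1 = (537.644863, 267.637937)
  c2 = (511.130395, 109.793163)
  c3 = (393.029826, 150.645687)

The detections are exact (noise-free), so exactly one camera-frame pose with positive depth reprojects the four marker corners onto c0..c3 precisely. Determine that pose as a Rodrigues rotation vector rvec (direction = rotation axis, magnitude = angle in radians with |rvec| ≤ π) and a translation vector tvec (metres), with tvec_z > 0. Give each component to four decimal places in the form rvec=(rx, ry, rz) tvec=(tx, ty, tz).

Intrinsics K: fx=458.3, fy=549.3, cx=328.6, cy=255.4
Marker side s = 0.145 m; corners in marker frame (Z=0):
  M0 = (-0.0725, +0.0725, 0)
  M1 = (+0.0725, +0.0725, 0)
  M2 = (+0.0725, -0.0725, 0)
  M3 = (-0.0725, -0.0725, 0)
Detected image corners:
  c0 = (418.126800, 283.861234) px
  c1 = (537.644863, 267.637937) px
  c2 = (511.130395, 109.793163) px
  c3 = (393.029826, 150.645687) px
Planar DLT: solve 8×8 A·h = b for H (H[2,2]=1):
  H  [+291.69908 +253.93401 +460.24855]
  H  [-426.17977 +1030.00486 +205.02502]
  H  [-1.13495 +0.16423 +1.00000]
B = K⁻¹H; ‖b₁‖=1.858196, ‖b₂‖=1.858196; λ = 2/(‖b₁‖+‖b₂‖) = 0.538156, sign → tz>0 ⇒ λ=+0.538156
r₁ = λ·B[:,0] = (+0.78046,-0.13355,-0.61078); r₂ = λ·B[:,1] = (+0.23481,+0.96801,+0.08838)
r₃ = r₁×r₂ = (+0.57944,-0.21240,+0.78685); SVD([r₁ r₂ r₃]) → R = UVᵀ:
  R  [+0.78046 +0.23481 +0.57944]
  R  [-0.13355 +0.96801 -0.21240]
  R  [-0.61078 +0.08838 +0.78685]
t = (+0.15459, -0.04935, +0.53816) m
tr R = 2.535321; θ = arccos((tr R − 1)/2) = 0.695614 rad = 39.856°
axis k = ((R−Rᵀ)₃₂, (R−Rᵀ)₁₃, (R−Rᵀ)₂₁) / (2 sinθ) = (+0.234670, +0.928620, -0.287394)
rvec = θ·k = (+0.163240, +0.645961, -0.199916)

rvec=(0.1632, 0.6460, -0.1999) tvec=(0.1546, -0.0494, 0.5382)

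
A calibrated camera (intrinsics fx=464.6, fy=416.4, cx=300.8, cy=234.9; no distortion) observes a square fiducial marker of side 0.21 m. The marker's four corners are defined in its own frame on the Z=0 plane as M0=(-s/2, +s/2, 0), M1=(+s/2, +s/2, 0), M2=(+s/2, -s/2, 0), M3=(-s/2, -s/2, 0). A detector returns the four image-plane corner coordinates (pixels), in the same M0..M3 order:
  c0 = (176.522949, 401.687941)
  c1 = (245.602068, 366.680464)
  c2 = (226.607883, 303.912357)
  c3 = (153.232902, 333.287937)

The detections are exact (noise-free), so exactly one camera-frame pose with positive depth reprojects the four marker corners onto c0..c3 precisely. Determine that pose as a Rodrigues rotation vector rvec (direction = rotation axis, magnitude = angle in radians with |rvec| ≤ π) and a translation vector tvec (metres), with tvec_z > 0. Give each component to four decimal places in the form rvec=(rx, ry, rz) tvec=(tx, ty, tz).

rvec=(0.0976, -0.6499, -0.2773) tvec=(-0.2572, 0.3390, 1.2151)

Intrinsics K: fx=464.6, fy=416.4, cx=300.8, cy=234.9
Marker side s = 0.21 m; corners in marker frame (Z=0):
  M0 = (-0.1050, +0.1050, 0)
  M1 = (+0.1050, +0.1050, 0)
  M2 = (+0.1050, -0.1050, 0)
  M3 = (-0.1050, -0.1050, 0)
Detected image corners:
  c0 = (176.522949, 401.687941) px
  c1 = (245.602068, 366.680464) px
  c2 = (226.607883, 303.912357) px
  c3 = (153.232902, 333.287937) px
Planar DLT: solve 8×8 A·h = b for H (H[2,2]=1):
  H  [+435.24915 +129.17952 +202.44688]
  H  [+15.15791 +362.48819 +351.07936]
  H  [+0.47996 +0.14474 +1.00000]
B = K⁻¹H; ‖b₁‖=0.822959, ‖b₂‖=0.822959; λ = 2/(‖b₁‖+‖b₂‖) = 1.215128, sign → tz>0 ⇒ λ=+1.215128
r₁ = λ·B[:,0] = (+0.76077,-0.28477,+0.58321); r₂ = λ·B[:,1] = (+0.22399,+0.95859,+0.17587)
r₃ = r₁×r₂ = (-0.60915,-0.00316,+0.79305); SVD([r₁ r₂ r₃]) → R = UVᵀ:
  R  [+0.76077 +0.22399 -0.60915]
  R  [-0.28477 +0.95859 -0.00316]
  R  [+0.58321 +0.17587 +0.79305]
t = (-0.25724, +0.33903, +1.21513) m
tr R = 2.512409; θ = arccos((tr R − 1)/2) = 0.713304 rad = 40.869°
axis k = ((R−Rᵀ)₃₂, (R−Rᵀ)₁₃, (R−Rᵀ)₂₁) / (2 sinθ) = (+0.136806, -0.911124, -0.388763)
rvec = θ·k = (+0.097584, -0.649908, -0.277306)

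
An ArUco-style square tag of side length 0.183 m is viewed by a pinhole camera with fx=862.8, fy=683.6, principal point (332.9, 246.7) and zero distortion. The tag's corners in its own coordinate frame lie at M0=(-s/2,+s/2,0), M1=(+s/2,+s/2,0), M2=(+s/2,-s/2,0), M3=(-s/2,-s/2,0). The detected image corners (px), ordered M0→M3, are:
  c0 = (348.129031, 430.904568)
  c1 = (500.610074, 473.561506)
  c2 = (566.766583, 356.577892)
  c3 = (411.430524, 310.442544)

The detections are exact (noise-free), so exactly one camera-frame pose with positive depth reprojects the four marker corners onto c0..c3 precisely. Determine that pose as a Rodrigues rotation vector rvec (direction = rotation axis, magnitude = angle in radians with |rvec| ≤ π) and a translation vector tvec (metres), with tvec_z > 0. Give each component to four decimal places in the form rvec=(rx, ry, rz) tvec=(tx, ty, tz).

rvec=(0.1545, -0.0730, 0.3701) tvec=(0.1352, 0.2022, 0.9394)

Intrinsics K: fx=862.8, fy=683.6, cx=332.9, cy=246.7
Marker side s = 0.183 m; corners in marker frame (Z=0):
  M0 = (-0.0915, +0.0915, 0)
  M1 = (+0.0915, +0.0915, 0)
  M2 = (+0.0915, -0.0915, 0)
  M3 = (-0.0915, -0.0915, 0)
Detected image corners:
  c0 = (348.129031, 430.904568) px
  c1 = (500.610074, 473.561506) px
  c2 = (566.766583, 356.577892) px
  c3 = (411.430524, 310.442544) px
Planar DLT: solve 8×8 A·h = b for H (H[2,2]=1):
  H  [+889.15265 -287.20573 +457.04585]
  H  [+283.95827 +705.93728 +393.87788]
  H  [+0.10559 +0.14577 +1.00000]
B = K⁻¹H; ‖b₁‖=1.064519, ‖b₂‖=1.064519; λ = 2/(‖b₁‖+‖b₂‖) = 0.939392, sign → tz>0 ⇒ λ=+0.939392
r₁ = λ·B[:,0] = (+0.92981,+0.35441,+0.09919); r₂ = λ·B[:,1] = (-0.36554,+0.92067,+0.13694)
r₃ = r₁×r₂ = (-0.04279,-0.16359,+0.98560); SVD([r₁ r₂ r₃]) → R = UVᵀ:
  R  [+0.92981 -0.36554 -0.04279]
  R  [+0.35441 +0.92067 -0.16359]
  R  [+0.09919 +0.13694 +0.98560]
t = (+0.13517, +0.20225, +0.93939) m
tr R = 2.836082; θ = arccos((tr R − 1)/2) = 0.407686 rad = 23.359°
axis k = ((R−Rᵀ)₃₂, (R−Rᵀ)₁₃, (R−Rᵀ)₂₁) / (2 sinθ) = (+0.378985, -0.179045, +0.907917)
rvec = θ·k = (+0.154507, -0.072994, +0.370145)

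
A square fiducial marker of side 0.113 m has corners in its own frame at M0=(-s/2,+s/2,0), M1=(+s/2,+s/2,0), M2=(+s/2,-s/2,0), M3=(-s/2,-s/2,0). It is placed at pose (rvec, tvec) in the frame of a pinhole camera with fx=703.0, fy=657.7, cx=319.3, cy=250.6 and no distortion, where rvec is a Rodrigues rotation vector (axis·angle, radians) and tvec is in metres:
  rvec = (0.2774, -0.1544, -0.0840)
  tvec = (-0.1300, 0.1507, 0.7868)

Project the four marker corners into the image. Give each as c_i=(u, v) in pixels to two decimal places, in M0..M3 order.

Intrinsics K: fx=703.0, fy=657.7, cx=319.3, cy=250.6
Marker side s = 0.113 m; corners in marker frame (Z=0):
  M0 = (-0.0565, +0.0565, 0)
  M1 = (+0.0565, +0.0565, 0)
  M2 = (+0.0565, -0.0565, 0)
  M3 = (-0.0565, -0.0565, 0)
rvec = (0.2774, -0.1544, -0.0840), |rvec| = θ = 0.32840 rad = 18.816°
Rodrigues: sinθ=0.32253, 1−cosθ=0.05344; R = I + sinθ·[k]× + (1−cosθ)·[k]×²:
    [+0.98469 +0.06127 -0.16319]
    [-0.10372 +0.95837 -0.26601]
    [+0.14009 +0.27887 +0.95006]
t = (-0.1300, 0.1507, 0.7868) m
M0: Pc = R·M0+t = (-0.18217, +0.21071, +0.79464); u = 703.0·(-0.18217)/0.79464 + 319.3 = 158.1358, v = 657.7·(+0.21071)/0.79464 + 250.6 = 424.9969
M1: Pc = R·M1+t = (-0.07090, +0.19899, +0.81047); u = 703.0·(-0.07090)/0.81047 + 319.3 = 257.7990, v = 657.7·(+0.19899)/0.81047 + 250.6 = 412.0792
M2: Pc = R·M2+t = (-0.07783, +0.09069, +0.77896); u = 703.0·(-0.07783)/0.77896 + 319.3 = 249.0622, v = 657.7·(+0.09069)/0.77896 + 250.6 = 327.1738
M3: Pc = R·M3+t = (-0.18910, +0.10241, +0.76313); u = 703.0·(-0.18910)/0.76313 + 319.3 = 145.1024, v = 657.7·(+0.10241)/0.76313 + 250.6 = 338.8636

c0=(158.14, 425.00) c1=(257.80, 412.08) c2=(249.06, 327.17) c3=(145.10, 338.86)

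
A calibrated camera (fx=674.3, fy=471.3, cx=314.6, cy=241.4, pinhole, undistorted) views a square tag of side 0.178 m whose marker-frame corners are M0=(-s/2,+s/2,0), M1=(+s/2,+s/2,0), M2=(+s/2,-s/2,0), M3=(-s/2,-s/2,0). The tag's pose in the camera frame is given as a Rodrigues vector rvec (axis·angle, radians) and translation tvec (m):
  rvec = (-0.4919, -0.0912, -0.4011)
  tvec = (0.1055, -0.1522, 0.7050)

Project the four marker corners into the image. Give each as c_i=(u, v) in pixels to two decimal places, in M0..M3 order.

c0=(375.84, 205.75) c1=(534.61, 164.05) c2=(449.40, 83.18) c3=(303.99, 116.81)

Intrinsics K: fx=674.3, fy=471.3, cx=314.6, cy=241.4
Marker side s = 0.178 m; corners in marker frame (Z=0):
  M0 = (-0.0890, +0.0890, 0)
  M1 = (+0.0890, +0.0890, 0)
  M2 = (+0.0890, -0.0890, 0)
  M3 = (-0.0890, -0.0890, 0)
rvec = (-0.4919, -0.0912, -0.4011), |rvec| = θ = 0.64122 rad = 36.739°
Rodrigues: sinθ=0.59817, 1−cosθ=0.19863; R = I + sinθ·[k]× + (1−cosθ)·[k]×²:
    [+0.91826 +0.39585 +0.01024]
    [-0.35250 +0.80538 +0.47655]
    [+0.18039 -0.44121 +0.87909]
t = (0.1055, -0.1522, 0.7050) m
M0: Pc = R·M0+t = (+0.05901, -0.04915, +0.64968); u = 674.3·(+0.05901)/0.64968 + 314.6 = 375.8414, v = 471.3·(-0.04915)/0.64968 + 241.4 = 205.7461
M1: Pc = R·M1+t = (+0.22246, -0.11189, +0.68179); u = 674.3·(+0.22246)/0.68179 + 314.6 = 534.6123, v = 471.3·(-0.11189)/0.68179 + 241.4 = 164.0514
M2: Pc = R·M2+t = (+0.15199, -0.25525, +0.76032); u = 674.3·(+0.15199)/0.76032 + 314.6 = 449.3983, v = 471.3·(-0.25525)/0.76032 + 241.4 = 83.1774
M3: Pc = R·M3+t = (-0.01146, -0.19251, +0.72821); u = 674.3·(-0.01146)/0.72821 + 314.6 = 303.9927, v = 471.3·(-0.19251)/0.72821 + 241.4 = 116.8094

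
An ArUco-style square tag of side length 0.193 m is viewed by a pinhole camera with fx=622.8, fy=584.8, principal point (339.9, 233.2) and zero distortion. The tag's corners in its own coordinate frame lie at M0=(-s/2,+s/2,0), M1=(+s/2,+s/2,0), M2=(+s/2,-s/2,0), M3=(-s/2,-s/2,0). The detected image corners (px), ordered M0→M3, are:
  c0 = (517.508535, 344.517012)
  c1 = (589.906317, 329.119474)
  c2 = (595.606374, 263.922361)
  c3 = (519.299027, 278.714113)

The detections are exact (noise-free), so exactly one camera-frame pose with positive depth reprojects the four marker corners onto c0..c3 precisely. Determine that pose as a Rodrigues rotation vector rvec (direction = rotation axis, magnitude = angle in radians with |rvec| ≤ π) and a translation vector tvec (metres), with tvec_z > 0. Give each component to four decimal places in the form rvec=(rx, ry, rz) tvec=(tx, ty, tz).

Intrinsics K: fx=622.8, fy=584.8, cx=339.9, cy=233.2
Marker side s = 0.193 m; corners in marker frame (Z=0):
  M0 = (-0.0965, +0.0965, 0)
  M1 = (+0.0965, +0.0965, 0)
  M2 = (+0.0965, -0.0965, 0)
  M3 = (-0.0965, -0.0965, 0)
Detected image corners:
  c0 = (517.508535, 344.517012) px
  c1 = (589.906317, 329.119474) px
  c2 = (595.606374, 263.922361) px
  c3 = (519.299027, 278.714113) px
Planar DLT: solve 8×8 A·h = b for H (H[2,2]=1):
  H  [+447.20280 +134.98324 +555.93163]
  H  [-44.19532 +423.91801 +304.86552]
  H  [+0.11201 +0.27808 +1.00000]
B = K⁻¹H; ‖b₁‖=0.677164, ‖b₂‖=0.677164; λ = 2/(‖b₁‖+‖b₂‖) = 1.476747, sign → tz>0 ⇒ λ=+1.476747
r₁ = λ·B[:,0] = (+0.97011,-0.17756,+0.16540); r₂ = λ·B[:,1] = (+0.09594,+0.90673,+0.41066)
r₃ = r₁×r₂ = (-0.22289,-0.38252,+0.89666); SVD([r₁ r₂ r₃]) → R = UVᵀ:
  R  [+0.97011 +0.09594 -0.22289]
  R  [-0.17756 +0.90673 -0.38252]
  R  [+0.16540 +0.41066 +0.89666]
t = (+0.51224, +0.18097, +1.47675) m
tr R = 2.773497; θ = arccos((tr R − 1)/2) = 0.480534 rad = 27.533°
axis k = ((R−Rᵀ)₃₂, (R−Rᵀ)₁₃, (R−Rᵀ)₂₁) / (2 sinθ) = (+0.857948, -0.420006, -0.295837)
rvec = θ·k = (+0.412273, -0.201827, -0.142160)

rvec=(0.4123, -0.2018, -0.1422) tvec=(0.5122, 0.1810, 1.4767)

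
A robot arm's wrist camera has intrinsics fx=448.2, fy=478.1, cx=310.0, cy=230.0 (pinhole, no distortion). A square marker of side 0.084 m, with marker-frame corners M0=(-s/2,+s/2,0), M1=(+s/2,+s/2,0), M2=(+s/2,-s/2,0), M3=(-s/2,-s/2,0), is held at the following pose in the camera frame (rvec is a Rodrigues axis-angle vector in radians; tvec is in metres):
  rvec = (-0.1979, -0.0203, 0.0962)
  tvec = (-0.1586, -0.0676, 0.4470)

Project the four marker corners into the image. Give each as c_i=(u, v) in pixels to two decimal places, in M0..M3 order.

Intrinsics K: fx=448.2, fy=478.1, cx=310.0, cy=230.0
Marker side s = 0.084 m; corners in marker frame (Z=0):
  M0 = (-0.0420, +0.0420, 0)
  M1 = (+0.0420, +0.0420, 0)
  M2 = (+0.0420, -0.0420, 0)
  M3 = (-0.0420, -0.0420, 0)
rvec = (-0.1979, -0.0203, 0.0962), |rvec| = θ = 0.22098 rad = 12.661°
Rodrigues: sinθ=0.21918, 1−cosθ=0.02432; R = I + sinθ·[k]× + (1−cosθ)·[k]×²:
    [+0.99519 -0.09342 -0.02962]
    [+0.09742 +0.97589 +0.19532]
    [+0.01065 -0.19727 +0.98029]
t = (-0.1586, -0.0676, 0.4470) m
M0: Pc = R·M0+t = (-0.20432, -0.03070, +0.43827); u = 448.2·(-0.20432)/0.43827 + 310.0 = 101.0480, v = 478.1·(-0.03070)/0.43827 + 230.0 = 196.5051
M1: Pc = R·M1+t = (-0.12073, -0.02252, +0.43916); u = 448.2·(-0.12073)/0.43916 + 310.0 = 186.7898, v = 478.1·(-0.02252)/0.43916 + 230.0 = 205.4822
M2: Pc = R·M2+t = (-0.11288, -0.10450, +0.45573); u = 448.2·(-0.11288)/0.45573 + 310.0 = 198.9871, v = 478.1·(-0.10450)/0.45573 + 230.0 = 120.3756
M3: Pc = R·M3+t = (-0.19647, -0.11268, +0.45484); u = 448.2·(-0.19647)/0.45484 + 310.0 = 116.3930, v = 478.1·(-0.11268)/0.45484 + 230.0 = 111.5582

c0=(101.05, 196.51) c1=(186.79, 205.48) c2=(198.99, 120.38) c3=(116.39, 111.56)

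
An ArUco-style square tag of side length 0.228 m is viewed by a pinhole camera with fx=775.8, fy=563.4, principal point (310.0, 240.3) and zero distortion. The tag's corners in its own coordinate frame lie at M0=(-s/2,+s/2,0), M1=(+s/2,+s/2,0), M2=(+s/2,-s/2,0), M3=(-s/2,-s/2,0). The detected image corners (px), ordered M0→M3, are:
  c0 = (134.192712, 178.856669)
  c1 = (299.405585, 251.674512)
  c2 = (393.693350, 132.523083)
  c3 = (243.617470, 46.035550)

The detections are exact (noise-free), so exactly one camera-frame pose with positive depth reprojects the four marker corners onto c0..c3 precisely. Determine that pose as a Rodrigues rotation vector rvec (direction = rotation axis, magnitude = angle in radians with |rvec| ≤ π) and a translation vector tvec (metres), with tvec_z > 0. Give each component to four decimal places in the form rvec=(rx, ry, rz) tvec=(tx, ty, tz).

rvec=(0.0574, -0.4868, 0.5280) tvec=(-0.0417, -0.1337, 0.8735)

Intrinsics K: fx=775.8, fy=563.4, cx=310.0, cy=240.3
Marker side s = 0.228 m; corners in marker frame (Z=0):
  M0 = (-0.1140, +0.1140, 0)
  M1 = (+0.1140, +0.1140, 0)
  M2 = (+0.1140, -0.1140, 0)
  M3 = (-0.1140, -0.1140, 0)
Detected image corners:
  c0 = (134.192712, 178.856669) px
  c1 = (299.405585, 251.674512) px
  c2 = (393.693350, 132.523083) px
  c3 = (243.617470, 46.035550) px
Planar DLT: solve 8×8 A·h = b for H (H[2,2]=1):
  H  [+832.18397 -466.34950 +272.93042]
  H  [+429.86269 +538.48242 +154.08519]
  H  [+0.52690 -0.08070 +1.00000]
B = K⁻¹H; ‖b₁‖=1.144820, ‖b₂‖=1.144820; λ = 2/(‖b₁‖+‖b₂‖) = 0.873500, sign → tz>0 ⇒ λ=+0.873500
r₁ = λ·B[:,0] = (+0.75307,+0.47016,+0.46025); r₂ = λ·B[:,1] = (-0.49691,+0.86493,-0.07049)
r₃ = r₁×r₂ = (-0.43123,-0.17562,+0.88499); SVD([r₁ r₂ r₃]) → R = UVᵀ:
  R  [+0.75307 -0.49691 -0.43123]
  R  [+0.47016 +0.86493 -0.17562]
  R  [+0.46025 -0.07049 +0.88499]
t = (-0.04174, -0.13367, +0.87350) m
tr R = 2.502994; θ = arccos((tr R − 1)/2) = 0.720468 rad = 41.280°
axis k = ((R−Rᵀ)₃₂, (R−Rᵀ)₁₃, (R−Rᵀ)₂₁) / (2 sinθ) = (+0.079674, -0.675633, +0.732921)
rvec = θ·k = (+0.057403, -0.486772, +0.528046)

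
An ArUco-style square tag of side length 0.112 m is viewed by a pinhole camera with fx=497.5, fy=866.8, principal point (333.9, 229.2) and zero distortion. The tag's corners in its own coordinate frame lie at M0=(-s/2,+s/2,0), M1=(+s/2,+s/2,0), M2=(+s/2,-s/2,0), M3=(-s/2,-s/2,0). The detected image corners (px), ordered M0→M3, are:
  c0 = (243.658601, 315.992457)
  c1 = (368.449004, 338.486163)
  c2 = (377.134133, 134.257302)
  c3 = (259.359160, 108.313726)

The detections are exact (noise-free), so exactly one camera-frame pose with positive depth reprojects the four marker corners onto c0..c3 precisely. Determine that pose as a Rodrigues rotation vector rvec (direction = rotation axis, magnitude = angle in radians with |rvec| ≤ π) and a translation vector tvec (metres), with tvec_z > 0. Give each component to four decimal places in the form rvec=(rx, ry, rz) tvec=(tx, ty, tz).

Intrinsics K: fx=497.5, fy=866.8, cx=333.9, cy=229.2
Marker side s = 0.112 m; corners in marker frame (Z=0):
  M0 = (-0.0560, +0.0560, 0)
  M1 = (+0.0560, +0.0560, 0)
  M2 = (+0.0560, -0.0560, 0)
  M3 = (-0.0560, -0.0560, 0)
Detected image corners:
  c0 = (243.658601, 315.992457) px
  c1 = (368.449004, 338.486163) px
  c2 = (377.134133, 134.257302) px
  c3 = (259.359160, 108.313726) px
Planar DLT: solve 8×8 A·h = b for H (H[2,2]=1):
  H  [+1146.88767 -263.19145 +313.02520]
  H  [+263.27481 +1727.55693 +221.54556]
  H  [+0.20783 -0.49557 +1.00000]
B = K⁻¹H; ‖b₁‖=2.189938, ‖b₂‖=2.189938; λ = 2/(‖b₁‖+‖b₂‖) = 0.456634, sign → tz>0 ⇒ λ=+0.456634
r₁ = λ·B[:,0] = (+0.98898,+0.11360,+0.09490); r₂ = λ·B[:,1] = (-0.08969,+0.96992,-0.22629)
r₃ = r₁×r₂ = (-0.11776,+0.21529,+0.96942); SVD([r₁ r₂ r₃]) → R = UVᵀ:
  R  [+0.98898 -0.08969 -0.11776]
  R  [+0.11360 +0.96992 +0.21529]
  R  [+0.09490 -0.22629 +0.96942]
t = (-0.01916, -0.00403, +0.45663) m
tr R = 2.928329; θ = arccos((tr R − 1)/2) = 0.268520 rad = 15.385°
axis k = ((R−Rᵀ)₃₂, (R−Rᵀ)₁₃, (R−Rᵀ)₂₁) / (2 sinθ) = (-0.832213, -0.400787, +0.383134)
rvec = θ·k = (-0.223466, -0.107619, +0.102879)

rvec=(-0.2235, -0.1076, 0.1029) tvec=(-0.0192, -0.0040, 0.4566)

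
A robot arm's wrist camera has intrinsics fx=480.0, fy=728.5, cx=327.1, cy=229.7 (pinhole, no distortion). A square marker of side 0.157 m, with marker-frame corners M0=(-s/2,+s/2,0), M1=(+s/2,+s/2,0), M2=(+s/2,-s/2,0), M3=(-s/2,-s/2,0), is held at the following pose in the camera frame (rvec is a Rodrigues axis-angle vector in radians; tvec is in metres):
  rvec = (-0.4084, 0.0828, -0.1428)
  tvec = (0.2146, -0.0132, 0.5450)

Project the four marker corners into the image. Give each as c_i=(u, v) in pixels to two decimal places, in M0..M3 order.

c0=(463.15, 328.55) c1=(611.25, 295.35) c2=(563.98, 106.73) c3=(432.61, 138.95)

Intrinsics K: fx=480.0, fy=728.5, cx=327.1, cy=229.7
Marker side s = 0.157 m; corners in marker frame (Z=0):
  M0 = (-0.0785, +0.0785, 0)
  M1 = (+0.0785, +0.0785, 0)
  M2 = (+0.0785, -0.0785, 0)
  M3 = (-0.0785, -0.0785, 0)
rvec = (-0.4084, 0.0828, -0.1428), |rvec| = θ = 0.44050 rad = 25.239°
Rodrigues: sinθ=0.42639, 1−cosθ=0.09546; R = I + sinθ·[k]× + (1−cosθ)·[k]×²:
    [+0.98660 +0.12159 +0.10884]
    [-0.15486 +0.90791 +0.38950]
    [-0.05146 -0.40114 +0.91457]
t = (0.2146, -0.0132, 0.5450) m
M0: Pc = R·M0+t = (+0.14670, +0.07023, +0.51755); u = 480.0·(+0.14670)/0.51755 + 327.1 = 463.1537, v = 728.5·(+0.07023)/0.51755 + 229.7 = 328.5522
M1: Pc = R·M1+t = (+0.30159, +0.04591, +0.50947); u = 480.0·(+0.30159)/0.50947 + 327.1 = 611.2463, v = 728.5·(+0.04591)/0.50947 + 229.7 = 295.3536
M2: Pc = R·M2+t = (+0.28250, -0.09663, +0.57245); u = 480.0·(+0.28250)/0.57245 + 327.1 = 563.9790, v = 728.5·(-0.09663)/0.57245 + 229.7 = 106.7314
M3: Pc = R·M3+t = (+0.12761, -0.07231, +0.58053); u = 480.0·(+0.12761)/0.58053 + 327.1 = 432.6100, v = 728.5·(-0.07231)/0.58053 + 229.7 = 138.9533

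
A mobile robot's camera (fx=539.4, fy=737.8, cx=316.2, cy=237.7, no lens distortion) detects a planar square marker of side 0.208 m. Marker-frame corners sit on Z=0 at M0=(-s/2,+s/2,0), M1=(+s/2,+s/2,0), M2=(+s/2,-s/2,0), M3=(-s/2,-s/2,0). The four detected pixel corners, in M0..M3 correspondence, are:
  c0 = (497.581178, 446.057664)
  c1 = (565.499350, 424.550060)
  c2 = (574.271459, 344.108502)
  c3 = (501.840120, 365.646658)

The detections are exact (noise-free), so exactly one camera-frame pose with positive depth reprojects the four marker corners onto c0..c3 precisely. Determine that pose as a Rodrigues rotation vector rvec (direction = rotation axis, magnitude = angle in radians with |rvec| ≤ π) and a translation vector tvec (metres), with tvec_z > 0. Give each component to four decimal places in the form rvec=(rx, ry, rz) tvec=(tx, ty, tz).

rvec=(0.4795, -0.1656, -0.1497) tvec=(0.6010, 0.3186, 1.4818)

Intrinsics K: fx=539.4, fy=737.8, cx=316.2, cy=237.7
Marker side s = 0.208 m; corners in marker frame (Z=0):
  M0 = (-0.1040, +0.1040, 0)
  M1 = (+0.1040, +0.1040, 0)
  M2 = (+0.1040, -0.1040, 0)
  M3 = (-0.1040, -0.1040, 0)
Detected image corners:
  c0 = (497.581178, 446.057664) px
  c1 = (565.499350, 424.550060) px
  c2 = (574.271459, 344.108502) px
  c3 = (501.840120, 365.646658) px
Planar DLT: solve 8×8 A·h = b for H (H[2,2]=1):
  H  [+381.39864 +138.06073 +534.99346]
  H  [-70.68832 +511.87081 +396.32319]
  H  [+0.08298 +0.31690 +1.00000]
B = K⁻¹H; ‖b₁‖=0.674863, ‖b₂‖=0.674863; λ = 2/(‖b₁‖+‖b₂‖) = 1.481782, sign → tz>0 ⇒ λ=+1.481782
r₁ = λ·B[:,0] = (+0.97566,-0.18158,+0.12296); r₂ = λ·B[:,1] = (+0.10399,+0.87674,+0.46958)
r₃ = r₁×r₂ = (-0.19307,-0.44536,+0.87429); SVD([r₁ r₂ r₃]) → R = UVᵀ:
  R  [+0.97566 +0.10399 -0.19307]
  R  [-0.18158 +0.87674 -0.44536]
  R  [+0.12296 +0.46958 +0.87429]
t = (+0.60105, +0.31858, +1.48178) m
tr R = 2.726687; θ = arccos((tr R − 1)/2) = 0.528938 rad = 30.306°
axis k = ((R−Rᵀ)₃₂, (R−Rᵀ)₁₃, (R−Rᵀ)₂₁) / (2 sinθ) = (+0.906574, -0.313138, -0.282964)
rvec = θ·k = (+0.479521, -0.165630, -0.149671)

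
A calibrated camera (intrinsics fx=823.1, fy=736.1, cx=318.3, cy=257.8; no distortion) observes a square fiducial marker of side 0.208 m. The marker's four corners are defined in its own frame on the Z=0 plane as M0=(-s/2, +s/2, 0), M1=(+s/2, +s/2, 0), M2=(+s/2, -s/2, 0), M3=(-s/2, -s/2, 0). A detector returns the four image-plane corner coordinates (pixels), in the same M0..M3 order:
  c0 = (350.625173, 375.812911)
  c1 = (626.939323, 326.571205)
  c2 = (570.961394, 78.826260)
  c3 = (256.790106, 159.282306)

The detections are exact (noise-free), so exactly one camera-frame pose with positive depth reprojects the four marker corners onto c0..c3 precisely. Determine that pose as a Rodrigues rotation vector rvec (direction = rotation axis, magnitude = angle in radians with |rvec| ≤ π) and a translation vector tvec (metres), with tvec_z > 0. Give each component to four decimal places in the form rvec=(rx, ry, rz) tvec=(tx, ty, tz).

Intrinsics K: fx=823.1, fy=736.1, cx=318.3, cy=257.8
Marker side s = 0.208 m; corners in marker frame (Z=0):
  M0 = (-0.1040, +0.1040, 0)
  M1 = (+0.1040, +0.1040, 0)
  M2 = (+0.1040, -0.1040, 0)
  M3 = (-0.1040, -0.1040, 0)
Detected image corners:
  c0 = (350.625173, 375.812911) px
  c1 = (626.939323, 326.571205) px
  c2 = (570.961394, 78.826260) px
  c3 = (256.790106, 159.282306) px
Planar DLT: solve 8×8 A·h = b for H (H[2,2]=1):
  H  [+1212.66046 +693.25664 +447.36871]
  H  [-410.21391 +1283.95365 +245.41429]
  H  [-0.44287 +0.72882 +1.00000]
B = K⁻¹H; ‖b₁‖=1.749972, ‖b₂‖=1.749972; λ = 2/(‖b₁‖+‖b₂‖) = 0.571438, sign → tz>0 ⇒ λ=+0.571438
r₁ = λ·B[:,0] = (+0.93975,-0.22982,-0.25307); r₂ = λ·B[:,1] = (+0.32024,+0.85088,+0.41648)
r₃ = r₁×r₂ = (+0.11962,-0.47243,+0.87321); SVD([r₁ r₂ r₃]) → R = UVᵀ:
  R  [+0.93975 +0.32024 +0.11962]
  R  [-0.22982 +0.85088 -0.47243]
  R  [-0.25307 +0.41648 +0.87321]
t = (+0.08961, -0.00962, +0.57144) m
tr R = 2.663848; θ = arccos((tr R − 1)/2) = 0.588230 rad = 33.703°
axis k = ((R−Rᵀ)₃₂, (R−Rᵀ)₁₃, (R−Rᵀ)₂₁) / (2 sinθ) = (+0.800973, +0.335821, -0.495647)
rvec = θ·k = (+0.471156, +0.197540, -0.291555)

rvec=(0.4712, 0.1975, -0.2916) tvec=(0.0896, -0.0096, 0.5714)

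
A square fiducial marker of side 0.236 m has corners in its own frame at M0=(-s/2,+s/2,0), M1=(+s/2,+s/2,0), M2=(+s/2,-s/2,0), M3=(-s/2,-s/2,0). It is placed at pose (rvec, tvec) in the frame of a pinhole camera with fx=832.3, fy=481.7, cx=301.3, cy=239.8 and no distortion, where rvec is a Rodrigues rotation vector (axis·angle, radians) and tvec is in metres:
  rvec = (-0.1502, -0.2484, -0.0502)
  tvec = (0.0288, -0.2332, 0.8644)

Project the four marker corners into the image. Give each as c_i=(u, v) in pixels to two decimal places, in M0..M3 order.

Intrinsics K: fx=832.3, fy=481.7, cx=301.3, cy=239.8
Marker side s = 0.236 m; corners in marker frame (Z=0):
  M0 = (-0.1180, +0.1180, 0)
  M1 = (+0.1180, +0.1180, 0)
  M2 = (+0.1180, -0.1180, 0)
  M3 = (-0.1180, -0.1180, 0)
rvec = (-0.1502, -0.2484, -0.0502), |rvec| = θ = 0.29459 rad = 16.879°
Rodrigues: sinθ=0.29035, 1−cosθ=0.04308; R = I + sinθ·[k]× + (1−cosθ)·[k]×²:
    [+0.96812 +0.06800 -0.24108]
    [-0.03096 +0.98755 +0.15423]
    [+0.24857 -0.14185 +0.95817]
t = (0.0288, -0.2332, 0.8644) m
M0: Pc = R·M0+t = (-0.07741, -0.11302, +0.81833); u = 832.3·(-0.07741)/0.81833 + 301.3 = 222.5641, v = 481.7·(-0.11302)/0.81833 + 239.8 = 173.2745
M1: Pc = R·M1+t = (+0.15106, -0.12032, +0.87699); u = 832.3·(+0.15106)/0.87699 + 301.3 = 444.6636, v = 481.7·(-0.12032)/0.87699 + 239.8 = 173.7116
M2: Pc = R·M2+t = (+0.13501, -0.35338, +0.91047); u = 832.3·(+0.13501)/0.91047 + 301.3 = 424.7228, v = 481.7·(-0.35338)/0.91047 + 239.8 = 52.8359
M3: Pc = R·M3+t = (-0.09346, -0.34608, +0.85181); u = 832.3·(-0.09346)/0.85181 + 301.3 = 209.9785, v = 481.7·(-0.34608)/0.85181 + 239.8 = 44.0916

c0=(222.56, 173.27) c1=(444.66, 173.71) c2=(424.72, 52.84) c3=(209.98, 44.09)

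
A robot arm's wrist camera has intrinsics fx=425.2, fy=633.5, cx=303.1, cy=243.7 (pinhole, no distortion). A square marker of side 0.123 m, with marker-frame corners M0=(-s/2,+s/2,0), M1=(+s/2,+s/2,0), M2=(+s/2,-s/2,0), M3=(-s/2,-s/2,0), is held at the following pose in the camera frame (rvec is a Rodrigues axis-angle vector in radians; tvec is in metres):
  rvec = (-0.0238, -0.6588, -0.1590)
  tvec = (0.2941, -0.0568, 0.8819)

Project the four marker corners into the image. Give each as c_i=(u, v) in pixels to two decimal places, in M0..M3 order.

c0=(431.61, 253.07) c1=(465.34, 240.50) c2=(457.15, 156.64) c3=(422.54, 161.78)

Intrinsics K: fx=425.2, fy=633.5, cx=303.1, cy=243.7
Marker side s = 0.123 m; corners in marker frame (Z=0):
  M0 = (-0.0615, +0.0615, 0)
  M1 = (+0.0615, +0.0615, 0)
  M2 = (+0.0615, -0.0615, 0)
  M3 = (-0.0615, -0.0615, 0)
rvec = (-0.0238, -0.6588, -0.1590), |rvec| = θ = 0.67813 rad = 38.854°
Rodrigues: sinθ=0.62734, 1−cosθ=0.22125; R = I + sinθ·[k]× + (1−cosθ)·[k]×²:
    [+0.77902 +0.15463 -0.60763]
    [-0.13955 +0.98756 +0.07242]
    [+0.61128 +0.02838 +0.79091]
t = (0.2941, -0.0568, 0.8819) m
M0: Pc = R·M0+t = (+0.25570, +0.01252, +0.84605); u = 425.2·(+0.25570)/0.84605 + 303.1 = 431.6073, v = 633.5·(+0.01252)/0.84605 + 243.7 = 253.0726
M1: Pc = R·M1+t = (+0.35152, -0.00465, +0.92124); u = 425.2·(+0.35152)/0.92124 + 303.1 = 465.3447, v = 633.5·(-0.00465)/0.92124 + 243.7 = 240.5045
M2: Pc = R·M2+t = (+0.33250, -0.12612, +0.91775); u = 425.2·(+0.33250)/0.91775 + 303.1 = 457.1497, v = 633.5·(-0.12612)/0.91775 + 243.7 = 156.6442
M3: Pc = R·M3+t = (+0.23668, -0.10895, +0.84256); u = 425.2·(+0.23668)/0.84256 + 303.1 = 422.5412, v = 633.5·(-0.10895)/0.84256 + 243.7 = 161.7810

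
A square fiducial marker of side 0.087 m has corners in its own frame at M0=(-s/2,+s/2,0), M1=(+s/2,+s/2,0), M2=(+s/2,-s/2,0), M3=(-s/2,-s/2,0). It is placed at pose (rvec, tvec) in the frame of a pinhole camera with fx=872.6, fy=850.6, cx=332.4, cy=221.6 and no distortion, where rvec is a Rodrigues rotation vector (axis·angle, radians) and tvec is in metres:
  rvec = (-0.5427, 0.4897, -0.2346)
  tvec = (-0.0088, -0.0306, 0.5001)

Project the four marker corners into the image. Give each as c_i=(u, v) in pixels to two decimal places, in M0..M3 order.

c0=(257.24, 256.79) c1=(393.76, 204.82) c2=(375.18, 84.76) c3=(251.79, 139.56)

Intrinsics K: fx=872.6, fy=850.6, cx=332.4, cy=221.6
Marker side s = 0.087 m; corners in marker frame (Z=0):
  M0 = (-0.0435, +0.0435, 0)
  M1 = (+0.0435, +0.0435, 0)
  M2 = (+0.0435, -0.0435, 0)
  M3 = (-0.0435, -0.0435, 0)
rvec = (-0.5427, 0.4897, -0.2346), |rvec| = θ = 0.76770 rad = 43.986°
Rodrigues: sinθ=0.69448, 1−cosθ=0.28049; R = I + sinθ·[k]× + (1−cosθ)·[k]×²:
    [+0.85968 +0.08574 +0.50359]
    [-0.33871 +0.83364 +0.43627]
    [-0.38240 -0.54562 +0.74570]
t = (-0.0088, -0.0306, 0.5001) m
M0: Pc = R·M0+t = (-0.04247, +0.02040, +0.49300); u = 872.6·(-0.04247)/0.49300 + 332.4 = 257.2359, v = 850.6·(+0.02040)/0.49300 + 221.6 = 256.7919
M1: Pc = R·M1+t = (+0.03233, -0.00907, +0.45973); u = 872.6·(+0.03233)/0.45973 + 332.4 = 393.7567, v = 850.6·(-0.00907)/0.45973 + 221.6 = 204.8176
M2: Pc = R·M2+t = (+0.02487, -0.08160, +0.50720); u = 872.6·(+0.02487)/0.50720 + 332.4 = 375.1803, v = 850.6·(-0.08160)/0.50720 + 221.6 = 84.7578
M3: Pc = R·M3+t = (-0.04993, -0.05213, +0.54047); u = 872.6·(-0.04993)/0.54047 + 332.4 = 251.7934, v = 850.6·(-0.05213)/0.54047 + 221.6 = 139.5576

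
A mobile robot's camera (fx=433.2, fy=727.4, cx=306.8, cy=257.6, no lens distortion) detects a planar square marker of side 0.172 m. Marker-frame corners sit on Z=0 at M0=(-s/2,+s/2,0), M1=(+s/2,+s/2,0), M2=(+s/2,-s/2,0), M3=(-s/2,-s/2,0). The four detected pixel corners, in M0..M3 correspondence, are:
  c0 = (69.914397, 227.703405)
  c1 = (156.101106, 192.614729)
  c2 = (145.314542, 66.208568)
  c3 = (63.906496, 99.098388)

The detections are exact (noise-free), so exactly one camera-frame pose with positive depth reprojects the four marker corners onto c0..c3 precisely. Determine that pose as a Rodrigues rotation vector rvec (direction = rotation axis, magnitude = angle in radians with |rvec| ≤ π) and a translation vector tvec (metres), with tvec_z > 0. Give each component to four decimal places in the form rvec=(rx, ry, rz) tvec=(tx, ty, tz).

Intrinsics K: fx=433.2, fy=727.4, cx=306.8, cy=257.6
Marker side s = 0.172 m; corners in marker frame (Z=0):
  M0 = (-0.0860, +0.0860, 0)
  M1 = (+0.0860, +0.0860, 0)
  M2 = (+0.0860, -0.0860, 0)
  M3 = (-0.0860, -0.0860, 0)
Detected image corners:
  c0 = (69.914397, 227.703405) px
  c1 = (156.101106, 192.614729) px
  c2 = (145.314542, 66.208568) px
  c3 = (63.906496, 99.098388) px
Planar DLT: solve 8×8 A·h = b for H (H[2,2]=1):
  H  [+488.05575 +12.63322 +108.73070]
  H  [-195.73475 +692.59459 +144.56520]
  H  [+0.01157 -0.33271 +1.00000]
B = K⁻¹H; ‖b₁‖=1.151372, ‖b₂‖=1.151372; λ = 2/(‖b₁‖+‖b₂‖) = 0.868529, sign → tz>0 ⇒ λ=+0.868529
r₁ = λ·B[:,0] = (+0.97139,-0.23727,+0.01005); r₂ = λ·B[:,1] = (+0.22998,+0.92930,-0.28897)
r₃ = r₁×r₂ = (+0.05922,+0.28301,+0.95729); SVD([r₁ r₂ r₃]) → R = UVᵀ:
  R  [+0.97139 +0.22998 +0.05922]
  R  [-0.23727 +0.92930 +0.28301]
  R  [+0.01005 -0.28897 +0.95729]
t = (-0.39711, -0.13497, +0.86853) m
tr R = 2.857983; θ = arccos((tr R − 1)/2) = 0.379118 rad = 21.722°
axis k = ((R−Rᵀ)₃₂, (R−Rᵀ)₁₃, (R−Rᵀ)₂₁) / (2 sinθ) = (-0.772732, +0.066430, -0.631246)
rvec = θ·k = (-0.292957, +0.025185, -0.239317)

rvec=(-0.2930, 0.0252, -0.2393) tvec=(-0.3971, -0.1350, 0.8685)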